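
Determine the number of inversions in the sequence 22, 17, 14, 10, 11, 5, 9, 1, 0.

Count, for each position, how many later elements it exceeds:
22 → 17, 14, 10, 11, 5, 9, 1, 0 → 8
17 → 14, 10, 11, 5, 9, 1, 0 → 7
14 → 10, 11, 5, 9, 1, 0 → 6
10 → 5, 9, 1, 0 → 4
11 → 5, 9, 1, 0 → 4
5 → 1, 0 → 2
9 → 1, 0 → 2
1 → 0 → 1
0 → none → 0
Sum: 8 + 7 + 6 + 4 + 4 + 2 + 2 + 1 + 0 = 34

34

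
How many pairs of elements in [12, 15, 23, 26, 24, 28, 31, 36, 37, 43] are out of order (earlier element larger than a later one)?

Sweep left to right; for each value list the smaller values that follow it:
12 → none → 0
15 → none → 0
23 → none → 0
26 → 24 → 1
24 → none → 0
28 → none → 0
31 → none → 0
36 → none → 0
37 → none → 0
43 → none → 0
Sum: 0 + 0 + 0 + 1 + 0 + 0 + 0 + 0 + 0 + 0 = 1

1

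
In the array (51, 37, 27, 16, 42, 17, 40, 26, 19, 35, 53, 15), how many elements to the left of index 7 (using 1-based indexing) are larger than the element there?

2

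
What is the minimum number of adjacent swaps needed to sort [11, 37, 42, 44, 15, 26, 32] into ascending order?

The minimum number of adjacent swaps to sort an array equals its inversion count, since every such swap removes exactly one inversion.
Count inversions — for each element, later elements that are smaller:
11: none → 0
37: 15, 26, 32 → 3
42: 15, 26, 32 → 3
44: 15, 26, 32 → 3
15: none → 0
26: none → 0
32: none → 0
Total inversions: 0 + 3 + 3 + 3 + 0 + 0 + 0 = 9

There are 9 adjacent swaps.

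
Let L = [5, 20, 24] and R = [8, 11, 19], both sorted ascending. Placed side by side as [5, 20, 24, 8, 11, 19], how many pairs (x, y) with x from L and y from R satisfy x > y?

Take each right-half value and tally the left-half values above it:
r = 8: 20, 24 → 2
r = 11: 20, 24 → 2
r = 19: 20, 24 → 2
Cross-inversions: 2 + 2 + 2 = 6

6 cross-inversions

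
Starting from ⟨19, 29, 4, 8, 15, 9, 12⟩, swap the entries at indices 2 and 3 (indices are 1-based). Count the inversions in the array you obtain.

11

Positions 2 and 3 hold 29 and 4; after swapping, the array is [19, 4, 29, 8, 15, 9, 12].
Element-by-element contributions:
19: 5
4: 0
29: 4
8: 0
15: 2
9: 0
12: 0
Sum: 5 + 0 + 4 + 0 + 2 + 0 + 0 = 11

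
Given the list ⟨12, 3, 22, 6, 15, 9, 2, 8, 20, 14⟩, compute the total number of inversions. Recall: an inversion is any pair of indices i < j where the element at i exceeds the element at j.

There are 21 inversions.

For each element, count later entries that are smaller:
12: 5
3: 1
22: 7
6: 1
15: 4
9: 2
2: 0
8: 0
20: 1
14: 0
Sum: 5 + 1 + 7 + 1 + 4 + 2 + 0 + 0 + 1 + 0 = 21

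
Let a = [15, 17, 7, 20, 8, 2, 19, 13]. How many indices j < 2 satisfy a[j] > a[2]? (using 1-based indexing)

The element at index 2 is 17.
Elements before it: 15
None of them are larger than 17.

0 such elements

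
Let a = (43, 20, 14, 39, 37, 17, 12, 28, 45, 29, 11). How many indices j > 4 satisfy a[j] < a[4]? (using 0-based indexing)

5 such elements

The element at index 4 is 37.
Elements after it: 17, 12, 28, 45, 29, 11
Those smaller than 37: 17, 12, 28, 29, 11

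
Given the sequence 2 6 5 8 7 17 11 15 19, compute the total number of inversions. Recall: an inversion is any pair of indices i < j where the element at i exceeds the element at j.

4

For each element, count later entries that are smaller:
2: 0
6: 1
5: 0
8: 1
7: 0
17: 2
11: 0
15: 0
19: 0
Sum: 0 + 1 + 0 + 1 + 0 + 2 + 0 + 0 + 0 = 4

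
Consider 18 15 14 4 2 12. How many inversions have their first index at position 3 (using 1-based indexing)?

3

The element at index 3 is 14.
Elements after it: 4, 2, 12
Those smaller than 14: 4, 2, 12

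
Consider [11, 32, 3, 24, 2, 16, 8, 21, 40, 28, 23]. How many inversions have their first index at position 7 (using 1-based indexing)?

0

The element at index 7 is 8.
Elements after it: 21, 40, 28, 23
None of them are smaller than 8.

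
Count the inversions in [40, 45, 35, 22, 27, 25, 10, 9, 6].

Element-by-element contributions:
40 → 35, 22, 27, 25, 10, 9, 6 → 7
45 → 35, 22, 27, 25, 10, 9, 6 → 7
35 → 22, 27, 25, 10, 9, 6 → 6
22 → 10, 9, 6 → 3
27 → 25, 10, 9, 6 → 4
25 → 10, 9, 6 → 3
10 → 9, 6 → 2
9 → 6 → 1
6 → none → 0
Sum: 7 + 7 + 6 + 3 + 4 + 3 + 2 + 1 + 0 = 33

Inversions: 33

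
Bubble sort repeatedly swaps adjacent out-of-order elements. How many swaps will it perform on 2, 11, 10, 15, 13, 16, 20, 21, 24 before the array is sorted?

Each adjacent swap fixes exactly one inversion, so the minimum swap count equals the number of inversions.
Count inversions — for each element, later elements that are smaller:
2: none → 0
11: 10 → 1
10: none → 0
15: 13 → 1
13: none → 0
16: none → 0
20: none → 0
21: none → 0
24: none → 0
Total inversions: 0 + 1 + 0 + 1 + 0 + 0 + 0 + 0 + 0 = 2

2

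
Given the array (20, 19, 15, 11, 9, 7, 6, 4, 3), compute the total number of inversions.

Count, for each position, how many later elements it exceeds:
20: 8
19: 7
15: 6
11: 5
9: 4
7: 3
6: 2
4: 1
3: 0
Sum: 8 + 7 + 6 + 5 + 4 + 3 + 2 + 1 + 0 = 36

There are 36 inversions.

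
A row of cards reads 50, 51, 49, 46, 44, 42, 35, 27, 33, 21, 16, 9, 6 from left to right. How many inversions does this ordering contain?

Element-by-element contributions:
50 → 49, 46, 44, 42, 35, 27, 33, 21, 16, 9, 6 → 11
51 → 49, 46, 44, 42, 35, 27, 33, 21, 16, 9, 6 → 11
49 → 46, 44, 42, 35, 27, 33, 21, 16, 9, 6 → 10
46 → 44, 42, 35, 27, 33, 21, 16, 9, 6 → 9
44 → 42, 35, 27, 33, 21, 16, 9, 6 → 8
42 → 35, 27, 33, 21, 16, 9, 6 → 7
35 → 27, 33, 21, 16, 9, 6 → 6
27 → 21, 16, 9, 6 → 4
33 → 21, 16, 9, 6 → 4
21 → 16, 9, 6 → 3
16 → 9, 6 → 2
9 → 6 → 1
6 → none → 0
Sum: 11 + 11 + 10 + 9 + 8 + 7 + 6 + 4 + 4 + 3 + 2 + 1 + 0 = 76

There are 76 out-of-order pairs.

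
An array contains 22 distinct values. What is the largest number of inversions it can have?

231

The maximum occurs when the array is in strictly decreasing order: every one of the C(22, 2) pairs is inverted.
C(22, 2) = 22·21/2 = 231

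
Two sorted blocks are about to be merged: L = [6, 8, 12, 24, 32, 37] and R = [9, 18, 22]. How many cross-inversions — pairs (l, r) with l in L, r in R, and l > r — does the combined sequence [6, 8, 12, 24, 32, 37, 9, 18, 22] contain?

10

For each element r of the right run, count left-run elements greater than r:
r = 9: 12, 24, 32, 37 → 4
r = 18: 24, 32, 37 → 3
r = 22: 24, 32, 37 → 3
Cross-inversions: 4 + 3 + 3 = 10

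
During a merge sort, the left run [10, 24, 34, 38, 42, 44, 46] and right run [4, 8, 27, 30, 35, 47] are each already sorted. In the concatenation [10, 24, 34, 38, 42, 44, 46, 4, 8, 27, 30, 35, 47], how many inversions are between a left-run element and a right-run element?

28 cross-inversions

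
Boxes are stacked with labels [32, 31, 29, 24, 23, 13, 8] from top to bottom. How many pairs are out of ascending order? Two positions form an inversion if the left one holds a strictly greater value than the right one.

Count, for each position, how many later elements it exceeds:
32 → 31, 29, 24, 23, 13, 8 → 6
31 → 29, 24, 23, 13, 8 → 5
29 → 24, 23, 13, 8 → 4
24 → 23, 13, 8 → 3
23 → 13, 8 → 2
13 → 8 → 1
8 → none → 0
Sum: 6 + 5 + 4 + 3 + 2 + 1 + 0 = 21

21 inversions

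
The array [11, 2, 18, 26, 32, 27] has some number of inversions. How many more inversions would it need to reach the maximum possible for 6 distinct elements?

Maximum inversions for 6 distinct elements is C(6, 2) = 6·5/2 = 15.
Current inversions — for each element, count later smaller elements:
11: 1
2: 0
18: 0
26: 0
32: 1
27: 0
Current total: 1 + 0 + 0 + 0 + 1 + 0 = 2
Shortfall: 15 − 2 = 13

13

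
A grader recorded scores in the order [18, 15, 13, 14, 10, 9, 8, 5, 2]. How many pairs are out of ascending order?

Sweep left to right; for each value list the smaller values that follow it:
18 → 15, 13, 14, 10, 9, 8, 5, 2 → 8
15 → 13, 14, 10, 9, 8, 5, 2 → 7
13 → 10, 9, 8, 5, 2 → 5
14 → 10, 9, 8, 5, 2 → 5
10 → 9, 8, 5, 2 → 4
9 → 8, 5, 2 → 3
8 → 5, 2 → 2
5 → 2 → 1
2 → none → 0
Sum: 8 + 7 + 5 + 5 + 4 + 3 + 2 + 1 + 0 = 35

35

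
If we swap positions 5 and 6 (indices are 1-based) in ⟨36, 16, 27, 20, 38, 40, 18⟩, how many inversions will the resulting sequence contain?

Positions 5 and 6 hold 38 and 40; after swapping, the array is [36, 16, 27, 20, 40, 38, 18].
Element-by-element contributions:
36 → 16, 27, 20, 18 → 4
16 → none → 0
27 → 20, 18 → 2
20 → 18 → 1
40 → 38, 18 → 2
38 → 18 → 1
18 → none → 0
Sum: 4 + 0 + 2 + 1 + 2 + 1 + 0 = 10

10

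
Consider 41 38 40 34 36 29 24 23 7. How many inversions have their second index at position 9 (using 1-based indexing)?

The element at index 9 is 7.
Elements before it: 41, 38, 40, 34, 36, 29, 24, 23
Those larger than 7: 41, 38, 40, 34, 36, 29, 24, 23

8 such elements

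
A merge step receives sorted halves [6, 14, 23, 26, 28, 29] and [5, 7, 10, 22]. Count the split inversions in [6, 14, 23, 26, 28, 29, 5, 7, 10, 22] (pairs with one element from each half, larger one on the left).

20

Take each right-half value and tally the left-half values above it:
r = 5: 6, 14, 23, 26, 28, 29 → 6
r = 7: 14, 23, 26, 28, 29 → 5
r = 10: 14, 23, 26, 28, 29 → 5
r = 22: 23, 26, 28, 29 → 4
Cross-inversions: 6 + 5 + 5 + 4 = 20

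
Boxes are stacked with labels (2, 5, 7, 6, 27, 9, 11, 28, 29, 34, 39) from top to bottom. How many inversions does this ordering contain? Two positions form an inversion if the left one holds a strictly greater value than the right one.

3 inversions

For each element, count later entries that are smaller:
2 → none → 0
5 → none → 0
7 → 6 → 1
6 → none → 0
27 → 9, 11 → 2
9 → none → 0
11 → none → 0
28 → none → 0
29 → none → 0
34 → none → 0
39 → none → 0
Sum: 0 + 0 + 1 + 0 + 2 + 0 + 0 + 0 + 0 + 0 + 0 = 3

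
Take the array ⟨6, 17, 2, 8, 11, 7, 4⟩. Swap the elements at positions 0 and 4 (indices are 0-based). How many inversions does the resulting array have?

15

Positions 0 and 4 hold 6 and 11; after swapping, the array is [11, 17, 2, 8, 6, 7, 4].
Count, for each position, how many later elements it exceeds:
11: 5
17: 5
2: 0
8: 3
6: 1
7: 1
4: 0
Sum: 5 + 5 + 0 + 3 + 1 + 1 + 0 = 15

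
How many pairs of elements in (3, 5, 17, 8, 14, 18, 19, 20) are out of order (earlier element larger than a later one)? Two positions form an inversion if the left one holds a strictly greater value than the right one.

Sweep left to right; for each value list the smaller values that follow it:
3 → none → 0
5 → none → 0
17 → 8, 14 → 2
8 → none → 0
14 → none → 0
18 → none → 0
19 → none → 0
20 → none → 0
Sum: 0 + 0 + 2 + 0 + 0 + 0 + 0 + 0 = 2

2 inversions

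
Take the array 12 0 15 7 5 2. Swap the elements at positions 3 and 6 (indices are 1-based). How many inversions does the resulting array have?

Positions 3 and 6 hold 15 and 2; after swapping, the array is [12, 0, 2, 7, 5, 15].
For each element, count later entries that are smaller:
12: 4
0: 0
2: 0
7: 1
5: 0
15: 0
Sum: 4 + 0 + 0 + 1 + 0 + 0 = 5

5 inversions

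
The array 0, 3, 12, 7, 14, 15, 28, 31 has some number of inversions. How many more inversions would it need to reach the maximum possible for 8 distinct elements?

Maximum inversions for 8 distinct elements is C(8, 2) = 8·7/2 = 28.
Current inversions — for each element, count later smaller elements:
0: 0
3: 0
12: 1
7: 0
14: 0
15: 0
28: 0
31: 0
Current total: 0 + 0 + 1 + 0 + 0 + 0 + 0 + 0 = 1
Shortfall: 28 − 1 = 27

27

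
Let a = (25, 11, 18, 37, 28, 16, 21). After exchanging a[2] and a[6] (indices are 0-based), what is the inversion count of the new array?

There are 11 inversions.

Positions 2 and 6 hold 18 and 21; after swapping, the array is [25, 11, 21, 37, 28, 16, 18].
Count, for each position, how many later elements it exceeds:
25 → 11, 21, 16, 18 → 4
11 → none → 0
21 → 16, 18 → 2
37 → 28, 16, 18 → 3
28 → 16, 18 → 2
16 → none → 0
18 → none → 0
Sum: 4 + 0 + 2 + 3 + 2 + 0 + 0 = 11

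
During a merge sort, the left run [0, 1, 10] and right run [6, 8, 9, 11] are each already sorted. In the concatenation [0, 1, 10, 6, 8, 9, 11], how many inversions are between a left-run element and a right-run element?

For each element r of the right run, count left-run elements greater than r:
r = 6: 10 → 1
r = 8: 10 → 1
r = 9: 10 → 1
r = 11: none → 0
Cross-inversions: 1 + 1 + 1 + 0 = 3

3 split inversions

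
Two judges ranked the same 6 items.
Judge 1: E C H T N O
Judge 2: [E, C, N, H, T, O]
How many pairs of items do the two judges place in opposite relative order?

Assign each item its position (1..6) in the first ordering, then rewrite the second ordering as that position sequence:
positions: E→1, C→2, H→3, T→4, N→5, O→6
second ordering as positions: [1, 2, 5, 3, 4, 6]
Discordant pairs = inversions in this position sequence.
1: 0
2: 0
5: 3, 4 → 2
3: 0
4: 0
6: 0
Total: 0 + 0 + 2 + 0 + 0 + 0 = 2

There are 2 discordant pairs.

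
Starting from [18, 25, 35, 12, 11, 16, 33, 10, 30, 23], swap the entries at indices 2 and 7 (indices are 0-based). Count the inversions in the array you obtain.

15 inversions

Positions 2 and 7 hold 35 and 10; after swapping, the array is [18, 25, 10, 12, 11, 16, 33, 35, 30, 23].
Element-by-element contributions:
18: 4
25: 5
10: 0
12: 1
11: 0
16: 0
33: 2
35: 2
30: 1
23: 0
Sum: 4 + 5 + 0 + 1 + 0 + 0 + 2 + 2 + 1 + 0 = 15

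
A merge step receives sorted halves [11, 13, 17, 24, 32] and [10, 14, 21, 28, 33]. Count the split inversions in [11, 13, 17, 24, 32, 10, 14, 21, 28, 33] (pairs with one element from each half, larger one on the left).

Count, for every r in R, how many entries of L exceed r:
r = 10: 11, 13, 17, 24, 32 → 5
r = 14: 17, 24, 32 → 3
r = 21: 24, 32 → 2
r = 28: 32 → 1
r = 33: none → 0
Cross-inversions: 5 + 3 + 2 + 1 + 0 = 11

There are 11 cross-inversions.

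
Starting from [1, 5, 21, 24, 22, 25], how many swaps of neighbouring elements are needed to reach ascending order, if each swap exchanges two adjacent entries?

Each adjacent swap fixes exactly one inversion, so the minimum swap count equals the number of inversions.
Count inversions — for each element, later elements that are smaller:
1: none → 0
5: none → 0
21: none → 0
24: 22 → 1
22: none → 0
25: none → 0
Total inversions: 0 + 0 + 0 + 1 + 0 + 0 = 1

1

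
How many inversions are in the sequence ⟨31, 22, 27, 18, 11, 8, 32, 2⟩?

Sweep left to right; for each value list the smaller values that follow it:
31: 6
22: 4
27: 4
18: 3
11: 2
8: 1
32: 1
2: 0
Sum: 6 + 4 + 4 + 3 + 2 + 1 + 1 + 0 = 21

21 inversions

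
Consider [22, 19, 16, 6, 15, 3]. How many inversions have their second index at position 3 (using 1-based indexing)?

2 such elements

The element at index 3 is 16.
Elements before it: 22, 19
Those larger than 16: 22, 19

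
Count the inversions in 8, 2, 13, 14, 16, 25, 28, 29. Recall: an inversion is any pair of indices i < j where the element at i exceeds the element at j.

There is 1 out-of-order pair.

Count, for each position, how many later elements it exceeds:
8: 1
2: 0
13: 0
14: 0
16: 0
25: 0
28: 0
29: 0
Sum: 1 + 0 + 0 + 0 + 0 + 0 + 0 + 0 = 1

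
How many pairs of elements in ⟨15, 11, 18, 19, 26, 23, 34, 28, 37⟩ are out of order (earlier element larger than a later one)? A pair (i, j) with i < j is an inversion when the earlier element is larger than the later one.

Count, for each position, how many later elements it exceeds:
15 → 11 → 1
11 → none → 0
18 → none → 0
19 → none → 0
26 → 23 → 1
23 → none → 0
34 → 28 → 1
28 → none → 0
37 → none → 0
Sum: 1 + 0 + 0 + 0 + 1 + 0 + 1 + 0 + 0 = 3

3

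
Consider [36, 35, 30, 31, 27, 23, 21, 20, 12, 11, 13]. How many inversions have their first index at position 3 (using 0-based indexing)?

7

The element at index 3 is 31.
Elements after it: 27, 23, 21, 20, 12, 11, 13
Those smaller than 31: 27, 23, 21, 20, 12, 11, 13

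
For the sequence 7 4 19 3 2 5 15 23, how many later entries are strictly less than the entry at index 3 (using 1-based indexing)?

The element at index 3 is 19.
Elements after it: 3, 2, 5, 15, 23
Those smaller than 19: 3, 2, 5, 15

4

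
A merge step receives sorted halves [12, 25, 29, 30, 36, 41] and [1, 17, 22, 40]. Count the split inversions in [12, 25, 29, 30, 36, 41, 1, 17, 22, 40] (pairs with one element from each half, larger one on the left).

17

Count, for every r in R, how many entries of L exceed r:
r = 1: 12, 25, 29, 30, 36, 41 → 6
r = 17: 25, 29, 30, 36, 41 → 5
r = 22: 25, 29, 30, 36, 41 → 5
r = 40: 41 → 1
Cross-inversions: 6 + 5 + 5 + 1 = 17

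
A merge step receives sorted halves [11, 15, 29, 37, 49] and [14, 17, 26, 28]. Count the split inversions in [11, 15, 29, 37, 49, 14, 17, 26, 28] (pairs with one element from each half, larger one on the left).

Count, for every r in R, how many entries of L exceed r:
r = 14: 15, 29, 37, 49 → 4
r = 17: 29, 37, 49 → 3
r = 26: 29, 37, 49 → 3
r = 28: 29, 37, 49 → 3
Cross-inversions: 4 + 3 + 3 + 3 = 13

13 cross-inversions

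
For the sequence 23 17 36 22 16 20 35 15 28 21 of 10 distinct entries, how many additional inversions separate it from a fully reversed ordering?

Maximum inversions for 10 distinct elements is C(10, 2) = 10·9/2 = 45.
Current inversions — for each element, count later smaller elements:
23: 6
17: 2
36: 7
22: 4
16: 1
20: 1
35: 3
15: 0
28: 1
21: 0
Current total: 6 + 2 + 7 + 4 + 1 + 1 + 3 + 0 + 1 + 0 = 25
Shortfall: 45 − 25 = 20

20 inversions short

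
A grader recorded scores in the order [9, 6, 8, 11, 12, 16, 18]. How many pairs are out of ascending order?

For each element, count later entries that are smaller:
9 → 6, 8 → 2
6 → none → 0
8 → none → 0
11 → none → 0
12 → none → 0
16 → none → 0
18 → none → 0
Sum: 2 + 0 + 0 + 0 + 0 + 0 + 0 = 2

2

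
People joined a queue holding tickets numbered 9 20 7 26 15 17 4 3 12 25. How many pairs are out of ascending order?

For each element, count later entries that are smaller:
9: 3
20: 6
7: 2
26: 6
15: 3
17: 3
4: 1
3: 0
12: 0
25: 0
Sum: 3 + 6 + 2 + 6 + 3 + 3 + 1 + 0 + 0 + 0 = 24

24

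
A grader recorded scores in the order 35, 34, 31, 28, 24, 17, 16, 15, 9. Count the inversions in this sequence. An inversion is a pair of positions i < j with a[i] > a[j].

36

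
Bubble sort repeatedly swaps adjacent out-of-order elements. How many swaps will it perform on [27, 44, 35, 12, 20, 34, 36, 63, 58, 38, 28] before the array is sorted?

21

Minimum adjacent swaps = number of inversions (each swap of adjacent out-of-order elements removes one inversion and no swap can remove more).
Count inversions — for each element, later elements that are smaller:
27: 12, 20 → 2
44: 35, 12, 20, 34, 36, 38, 28 → 7
35: 12, 20, 34, 28 → 4
12: none → 0
20: none → 0
34: 28 → 1
36: 28 → 1
63: 58, 38, 28 → 3
58: 38, 28 → 2
38: 28 → 1
28: none → 0
Total inversions: 2 + 7 + 4 + 0 + 0 + 1 + 1 + 3 + 2 + 1 + 0 = 21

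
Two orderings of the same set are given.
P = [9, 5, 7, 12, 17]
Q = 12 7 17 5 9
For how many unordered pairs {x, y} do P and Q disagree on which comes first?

8

Assign each item its position (1..5) in the first ordering, then rewrite the second ordering as that position sequence:
positions: 9→1, 5→2, 7→3, 12→4, 17→5
second ordering as positions: [4, 3, 5, 2, 1]
Discordant pairs = inversions in this position sequence.
4: 3, 2, 1 → 3
3: 2, 1 → 2
5: 2, 1 → 2
2: 1 → 1
1: 0
Total: 3 + 2 + 2 + 1 + 0 = 8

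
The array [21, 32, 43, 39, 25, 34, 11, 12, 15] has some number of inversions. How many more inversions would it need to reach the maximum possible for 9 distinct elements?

Maximum inversions for 9 distinct elements is C(9, 2) = 9·8/2 = 36.
Current inversions — for each element, count later smaller elements:
21: 3
32: 4
43: 6
39: 5
25: 3
34: 3
11: 0
12: 0
15: 0
Current total: 3 + 4 + 6 + 5 + 3 + 3 + 0 + 0 + 0 = 24
Shortfall: 36 − 24 = 12

12 inversions short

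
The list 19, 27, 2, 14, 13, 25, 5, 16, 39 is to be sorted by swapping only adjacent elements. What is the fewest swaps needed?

16

Each adjacent swap fixes exactly one inversion, so the minimum swap count equals the number of inversions.
Count inversions — for each element, later elements that are smaller:
19: 2, 14, 13, 5, 16 → 5
27: 2, 14, 13, 25, 5, 16 → 6
2: none → 0
14: 13, 5 → 2
13: 5 → 1
25: 5, 16 → 2
5: none → 0
16: none → 0
39: none → 0
Total inversions: 5 + 6 + 0 + 2 + 1 + 2 + 0 + 0 + 0 = 16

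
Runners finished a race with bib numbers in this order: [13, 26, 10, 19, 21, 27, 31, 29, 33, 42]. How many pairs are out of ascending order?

5 out-of-order pairs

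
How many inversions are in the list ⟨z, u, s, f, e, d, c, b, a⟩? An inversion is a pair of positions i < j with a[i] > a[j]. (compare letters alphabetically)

Count, for each position, how many later elements it exceeds:
z: 8
u: 7
s: 6
f: 5
e: 4
d: 3
c: 2
b: 1
a: 0
Sum: 8 + 7 + 6 + 5 + 4 + 3 + 2 + 1 + 0 = 36

36 inversions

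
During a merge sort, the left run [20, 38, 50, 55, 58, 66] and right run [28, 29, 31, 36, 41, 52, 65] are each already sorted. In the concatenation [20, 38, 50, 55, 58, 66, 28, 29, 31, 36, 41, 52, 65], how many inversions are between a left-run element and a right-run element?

28 split inversions

For each element r of the right run, count left-run elements greater than r:
r = 28: 38, 50, 55, 58, 66 → 5
r = 29: 38, 50, 55, 58, 66 → 5
r = 31: 38, 50, 55, 58, 66 → 5
r = 36: 38, 50, 55, 58, 66 → 5
r = 41: 50, 55, 58, 66 → 4
r = 52: 55, 58, 66 → 3
r = 65: 66 → 1
Cross-inversions: 5 + 5 + 5 + 5 + 4 + 3 + 1 = 28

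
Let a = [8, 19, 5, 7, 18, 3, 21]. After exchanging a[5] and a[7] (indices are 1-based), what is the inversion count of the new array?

11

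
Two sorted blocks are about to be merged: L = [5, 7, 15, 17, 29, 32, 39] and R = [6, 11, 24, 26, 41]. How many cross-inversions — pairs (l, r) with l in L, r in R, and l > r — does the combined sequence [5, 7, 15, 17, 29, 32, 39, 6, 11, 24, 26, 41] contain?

17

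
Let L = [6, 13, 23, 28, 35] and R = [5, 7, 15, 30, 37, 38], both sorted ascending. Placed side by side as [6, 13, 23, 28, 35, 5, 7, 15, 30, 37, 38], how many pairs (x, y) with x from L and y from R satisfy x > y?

13

For each element r of the right run, count left-run elements greater than r:
r = 5: 6, 13, 23, 28, 35 → 5
r = 7: 13, 23, 28, 35 → 4
r = 15: 23, 28, 35 → 3
r = 30: 35 → 1
r = 37: none → 0
r = 38: none → 0
Cross-inversions: 5 + 4 + 3 + 1 + 0 + 0 = 13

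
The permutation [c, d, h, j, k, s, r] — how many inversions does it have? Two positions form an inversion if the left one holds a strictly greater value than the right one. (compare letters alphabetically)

For each element, count later entries that are smaller:
c → none → 0
d → none → 0
h → none → 0
j → none → 0
k → none → 0
s → r → 1
r → none → 0
Sum: 0 + 0 + 0 + 0 + 0 + 1 + 0 = 1

1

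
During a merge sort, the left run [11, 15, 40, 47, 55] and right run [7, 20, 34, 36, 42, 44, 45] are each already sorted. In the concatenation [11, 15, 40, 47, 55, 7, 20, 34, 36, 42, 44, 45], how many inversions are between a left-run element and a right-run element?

20

For each element r of the right run, count left-run elements greater than r:
r = 7: 11, 15, 40, 47, 55 → 5
r = 20: 40, 47, 55 → 3
r = 34: 40, 47, 55 → 3
r = 36: 40, 47, 55 → 3
r = 42: 47, 55 → 2
r = 44: 47, 55 → 2
r = 45: 47, 55 → 2
Cross-inversions: 5 + 3 + 3 + 3 + 2 + 2 + 2 = 20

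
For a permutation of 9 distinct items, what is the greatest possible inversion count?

A reversed (strictly descending) arrangement makes every pair an inversion, giving C(9, 2) inversions.
C(9, 2) = 9·8/2 = 36

Inversions: 36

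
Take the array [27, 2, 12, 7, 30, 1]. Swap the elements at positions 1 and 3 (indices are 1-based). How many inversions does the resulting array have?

8 inversions

Positions 1 and 3 hold 27 and 12; after swapping, the array is [12, 2, 27, 7, 30, 1].
Element-by-element contributions:
12: 3
2: 1
27: 2
7: 1
30: 1
1: 0
Sum: 3 + 1 + 2 + 1 + 1 + 0 = 8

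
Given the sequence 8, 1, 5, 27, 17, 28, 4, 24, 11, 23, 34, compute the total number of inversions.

Sweep left to right; for each value list the smaller values that follow it:
8: 3
1: 0
5: 1
27: 5
17: 2
28: 4
4: 0
24: 2
11: 0
23: 0
34: 0
Sum: 3 + 0 + 1 + 5 + 2 + 4 + 0 + 2 + 0 + 0 + 0 = 17

17 inversions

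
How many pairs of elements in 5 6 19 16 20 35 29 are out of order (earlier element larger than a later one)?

2 inversions

For each element, count later entries that are smaller:
5: 0
6: 0
19: 1
16: 0
20: 0
35: 1
29: 0
Sum: 0 + 0 + 1 + 0 + 0 + 1 + 0 = 2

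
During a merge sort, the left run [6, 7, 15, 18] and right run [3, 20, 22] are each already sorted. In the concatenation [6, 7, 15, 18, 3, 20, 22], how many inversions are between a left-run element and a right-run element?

4 split inversions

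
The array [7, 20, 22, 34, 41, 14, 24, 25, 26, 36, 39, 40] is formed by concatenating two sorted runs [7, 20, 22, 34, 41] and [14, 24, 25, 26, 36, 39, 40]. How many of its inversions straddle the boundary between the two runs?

For each element r of the right run, count left-run elements greater than r:
r = 14: 20, 22, 34, 41 → 4
r = 24: 34, 41 → 2
r = 25: 34, 41 → 2
r = 26: 34, 41 → 2
r = 36: 41 → 1
r = 39: 41 → 1
r = 40: 41 → 1
Cross-inversions: 4 + 2 + 2 + 2 + 1 + 1 + 1 = 13

13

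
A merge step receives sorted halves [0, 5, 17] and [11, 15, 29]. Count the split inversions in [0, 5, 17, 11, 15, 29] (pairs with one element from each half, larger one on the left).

Count, for every r in R, how many entries of L exceed r:
r = 11: 17 → 1
r = 15: 17 → 1
r = 29: none → 0
Cross-inversions: 1 + 1 + 0 = 2

2 split inversions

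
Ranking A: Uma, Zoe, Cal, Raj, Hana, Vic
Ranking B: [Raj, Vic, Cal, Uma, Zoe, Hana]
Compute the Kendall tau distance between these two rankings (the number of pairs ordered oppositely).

9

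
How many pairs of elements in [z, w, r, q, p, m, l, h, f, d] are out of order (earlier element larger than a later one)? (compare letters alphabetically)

45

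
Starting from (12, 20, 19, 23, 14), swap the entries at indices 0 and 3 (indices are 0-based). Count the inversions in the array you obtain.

9

Positions 0 and 3 hold 12 and 23; after swapping, the array is [23, 20, 19, 12, 14].
Count, for each position, how many later elements it exceeds:
23 → 20, 19, 12, 14 → 4
20 → 19, 12, 14 → 3
19 → 12, 14 → 2
12 → none → 0
14 → none → 0
Sum: 4 + 3 + 2 + 0 + 0 = 9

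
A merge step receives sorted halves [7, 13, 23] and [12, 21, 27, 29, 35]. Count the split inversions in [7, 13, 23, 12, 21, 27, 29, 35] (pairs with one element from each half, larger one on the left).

3

Count, for every r in R, how many entries of L exceed r:
r = 12: 13, 23 → 2
r = 21: 23 → 1
r = 27: none → 0
r = 29: none → 0
r = 35: none → 0
Cross-inversions: 2 + 1 + 0 + 0 + 0 = 3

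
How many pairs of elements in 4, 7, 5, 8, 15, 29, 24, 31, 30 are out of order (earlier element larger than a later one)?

For each element, count later entries that are smaller:
4 → none → 0
7 → 5 → 1
5 → none → 0
8 → none → 0
15 → none → 0
29 → 24 → 1
24 → none → 0
31 → 30 → 1
30 → none → 0
Sum: 0 + 1 + 0 + 0 + 0 + 1 + 0 + 1 + 0 = 3

3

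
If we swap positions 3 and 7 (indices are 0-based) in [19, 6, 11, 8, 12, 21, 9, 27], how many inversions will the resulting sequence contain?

Positions 3 and 7 hold 8 and 27; after swapping, the array is [19, 6, 11, 27, 12, 21, 9, 8].
Count, for each position, how many later elements it exceeds:
19: 5
6: 0
11: 2
27: 4
12: 2
21: 2
9: 1
8: 0
Sum: 5 + 0 + 2 + 4 + 2 + 2 + 1 + 0 = 16

16 inversions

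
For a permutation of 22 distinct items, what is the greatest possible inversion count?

The maximum occurs when the array is in strictly decreasing order: every one of the C(22, 2) pairs is inverted.
C(22, 2) = 22·21/2 = 231

231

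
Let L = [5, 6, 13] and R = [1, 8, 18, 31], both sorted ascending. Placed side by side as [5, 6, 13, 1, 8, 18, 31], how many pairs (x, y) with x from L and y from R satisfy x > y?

4

Count, for every r in R, how many entries of L exceed r:
r = 1: 5, 6, 13 → 3
r = 8: 13 → 1
r = 18: none → 0
r = 31: none → 0
Cross-inversions: 3 + 1 + 0 + 0 = 4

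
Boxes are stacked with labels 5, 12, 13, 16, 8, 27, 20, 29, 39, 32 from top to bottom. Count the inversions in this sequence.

5 inversions

Element-by-element contributions:
5: 0
12: 1
13: 1
16: 1
8: 0
27: 1
20: 0
29: 0
39: 1
32: 0
Sum: 0 + 1 + 1 + 1 + 0 + 1 + 0 + 0 + 1 + 0 = 5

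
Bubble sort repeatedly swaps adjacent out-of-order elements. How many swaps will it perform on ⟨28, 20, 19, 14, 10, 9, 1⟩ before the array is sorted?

Minimum adjacent swaps = number of inversions (each swap of adjacent out-of-order elements removes one inversion and no swap can remove more).
Count inversions — for each element, later elements that are smaller:
28: 20, 19, 14, 10, 9, 1 → 6
20: 19, 14, 10, 9, 1 → 5
19: 14, 10, 9, 1 → 4
14: 10, 9, 1 → 3
10: 9, 1 → 2
9: 1 → 1
1: none → 0
Total inversions: 6 + 5 + 4 + 3 + 2 + 1 + 0 = 21

21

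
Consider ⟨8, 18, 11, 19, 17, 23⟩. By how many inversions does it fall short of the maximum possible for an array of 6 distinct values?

12 inversions short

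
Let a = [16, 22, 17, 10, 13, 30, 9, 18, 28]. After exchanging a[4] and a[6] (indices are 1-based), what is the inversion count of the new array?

Positions 4 and 6 hold 10 and 30; after swapping, the array is [16, 22, 17, 30, 13, 10, 9, 18, 28].
For each element, count later entries that are smaller:
16 → 13, 10, 9 → 3
22 → 17, 13, 10, 9, 18 → 5
17 → 13, 10, 9 → 3
30 → 13, 10, 9, 18, 28 → 5
13 → 10, 9 → 2
10 → 9 → 1
9 → none → 0
18 → none → 0
28 → none → 0
Sum: 3 + 5 + 3 + 5 + 2 + 1 + 0 + 0 + 0 = 19

19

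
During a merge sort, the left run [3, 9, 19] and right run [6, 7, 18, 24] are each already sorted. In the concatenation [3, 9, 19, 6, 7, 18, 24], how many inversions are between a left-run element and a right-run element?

5 split inversions

Take each right-half value and tally the left-half values above it:
r = 6: 9, 19 → 2
r = 7: 9, 19 → 2
r = 18: 19 → 1
r = 24: none → 0
Cross-inversions: 2 + 2 + 1 + 0 = 5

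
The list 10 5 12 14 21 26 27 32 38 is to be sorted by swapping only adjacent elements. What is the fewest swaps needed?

There is 1 swap.

Minimum adjacent swaps = number of inversions (each swap of adjacent out-of-order elements removes one inversion and no swap can remove more).
Count inversions — for each element, later elements that are smaller:
10: 5 → 1
5: none → 0
12: none → 0
14: none → 0
21: none → 0
26: none → 0
27: none → 0
32: none → 0
38: none → 0
Total inversions: 1 + 0 + 0 + 0 + 0 + 0 + 0 + 0 + 0 = 1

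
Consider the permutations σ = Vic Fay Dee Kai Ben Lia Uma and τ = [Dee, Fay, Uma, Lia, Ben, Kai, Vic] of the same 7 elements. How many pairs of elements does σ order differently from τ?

Assign each item its position (1..7) in the first ordering, then rewrite the second ordering as that position sequence:
positions: Vic→1, Fay→2, Dee→3, Kai→4, Ben→5, Lia→6, Uma→7
second ordering as positions: [3, 2, 7, 6, 5, 4, 1]
Discordant pairs = inversions in this position sequence.
3: 2, 1 → 2
2: 1 → 1
7: 6, 5, 4, 1 → 4
6: 5, 4, 1 → 3
5: 4, 1 → 2
4: 1 → 1
1: 0
Total: 2 + 1 + 4 + 3 + 2 + 1 + 0 = 13

13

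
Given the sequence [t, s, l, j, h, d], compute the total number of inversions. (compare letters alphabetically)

There are 15 inversions.

Sweep left to right; for each value list the smaller values that follow it:
t: 5
s: 4
l: 3
j: 2
h: 1
d: 0
Sum: 5 + 4 + 3 + 2 + 1 + 0 = 15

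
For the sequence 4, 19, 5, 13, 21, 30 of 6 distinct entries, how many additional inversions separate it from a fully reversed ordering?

13

Maximum inversions for 6 distinct elements is C(6, 2) = 6·5/2 = 15.
Current inversions — for each element, count later smaller elements:
4: 0
19: 2
5: 0
13: 0
21: 0
30: 0
Current total: 0 + 2 + 0 + 0 + 0 + 0 = 2
Shortfall: 15 − 2 = 13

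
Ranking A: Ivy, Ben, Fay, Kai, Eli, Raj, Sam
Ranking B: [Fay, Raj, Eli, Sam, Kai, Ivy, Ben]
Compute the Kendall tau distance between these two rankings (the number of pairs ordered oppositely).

14

Assign each item its position (1..7) in the first ordering, then rewrite the second ordering as that position sequence:
positions: Ivy→1, Ben→2, Fay→3, Kai→4, Eli→5, Raj→6, Sam→7
second ordering as positions: [3, 6, 5, 7, 4, 1, 2]
Discordant pairs = inversions in this position sequence.
3: 1, 2 → 2
6: 5, 4, 1, 2 → 4
5: 4, 1, 2 → 3
7: 4, 1, 2 → 3
4: 1, 2 → 2
1: 0
2: 0
Total: 2 + 4 + 3 + 3 + 2 + 0 + 0 = 14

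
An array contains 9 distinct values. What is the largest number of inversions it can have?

36 inversions

The maximum occurs when the array is in strictly decreasing order: every one of the C(9, 2) pairs is inverted.
C(9, 2) = 9·8/2 = 36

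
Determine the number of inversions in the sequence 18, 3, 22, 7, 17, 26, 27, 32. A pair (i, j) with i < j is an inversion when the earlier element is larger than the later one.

5 inversions

Element-by-element contributions:
18: 3
3: 0
22: 2
7: 0
17: 0
26: 0
27: 0
32: 0
Sum: 3 + 0 + 2 + 0 + 0 + 0 + 0 + 0 = 5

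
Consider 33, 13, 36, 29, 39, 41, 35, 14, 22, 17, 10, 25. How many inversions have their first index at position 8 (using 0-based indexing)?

2

The element at index 8 is 22.
Elements after it: 17, 10, 25
Those smaller than 22: 17, 10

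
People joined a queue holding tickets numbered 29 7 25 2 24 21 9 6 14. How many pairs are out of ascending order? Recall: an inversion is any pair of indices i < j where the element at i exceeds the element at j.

24 out-of-order pairs

For each element, count later entries that are smaller:
29 → 7, 25, 2, 24, 21, 9, 6, 14 → 8
7 → 2, 6 → 2
25 → 2, 24, 21, 9, 6, 14 → 6
2 → none → 0
24 → 21, 9, 6, 14 → 4
21 → 9, 6, 14 → 3
9 → 6 → 1
6 → none → 0
14 → none → 0
Sum: 8 + 2 + 6 + 0 + 4 + 3 + 1 + 0 + 0 = 24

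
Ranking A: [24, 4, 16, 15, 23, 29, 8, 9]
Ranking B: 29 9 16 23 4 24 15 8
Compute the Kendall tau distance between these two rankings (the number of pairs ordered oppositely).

Assign each item its position (1..8) in the first ordering, then rewrite the second ordering as that position sequence:
positions: 24→1, 4→2, 16→3, 15→4, 23→5, 29→6, 8→7, 9→8
second ordering as positions: [6, 8, 3, 5, 2, 1, 4, 7]
Discordant pairs = inversions in this position sequence.
6: 3, 5, 2, 1, 4 → 5
8: 3, 5, 2, 1, 4, 7 → 6
3: 2, 1 → 2
5: 2, 1, 4 → 3
2: 1 → 1
1: 0
4: 0
7: 0
Total: 5 + 6 + 2 + 3 + 1 + 0 + 0 + 0 = 17

Discordant pairs: 17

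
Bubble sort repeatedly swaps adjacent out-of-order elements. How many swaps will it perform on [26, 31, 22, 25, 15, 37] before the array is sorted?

8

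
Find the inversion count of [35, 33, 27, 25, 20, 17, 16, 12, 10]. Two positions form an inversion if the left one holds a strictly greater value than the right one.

For each element, count later entries that are smaller:
35 → 33, 27, 25, 20, 17, 16, 12, 10 → 8
33 → 27, 25, 20, 17, 16, 12, 10 → 7
27 → 25, 20, 17, 16, 12, 10 → 6
25 → 20, 17, 16, 12, 10 → 5
20 → 17, 16, 12, 10 → 4
17 → 16, 12, 10 → 3
16 → 12, 10 → 2
12 → 10 → 1
10 → none → 0
Sum: 8 + 7 + 6 + 5 + 4 + 3 + 2 + 1 + 0 = 36

There are 36 inversions.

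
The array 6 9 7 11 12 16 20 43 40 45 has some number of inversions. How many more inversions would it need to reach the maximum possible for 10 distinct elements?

Maximum inversions for 10 distinct elements is C(10, 2) = 10·9/2 = 45.
Current inversions — for each element, count later smaller elements:
6: 0
9: 1
7: 0
11: 0
12: 0
16: 0
20: 0
43: 1
40: 0
45: 0
Current total: 0 + 1 + 0 + 0 + 0 + 0 + 0 + 1 + 0 + 0 = 2
Shortfall: 45 − 2 = 43

43 inversions short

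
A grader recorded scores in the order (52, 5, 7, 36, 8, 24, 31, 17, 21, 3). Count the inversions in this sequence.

Count, for each position, how many later elements it exceeds:
52: 9
5: 1
7: 1
36: 6
8: 1
24: 3
31: 3
17: 1
21: 1
3: 0
Sum: 9 + 1 + 1 + 6 + 1 + 3 + 3 + 1 + 1 + 0 = 26

26 inversions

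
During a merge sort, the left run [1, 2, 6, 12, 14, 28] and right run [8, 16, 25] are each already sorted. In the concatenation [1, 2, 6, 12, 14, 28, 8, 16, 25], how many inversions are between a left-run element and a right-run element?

5

Count, for every r in R, how many entries of L exceed r:
r = 8: 12, 14, 28 → 3
r = 16: 28 → 1
r = 25: 28 → 1
Cross-inversions: 3 + 1 + 1 = 5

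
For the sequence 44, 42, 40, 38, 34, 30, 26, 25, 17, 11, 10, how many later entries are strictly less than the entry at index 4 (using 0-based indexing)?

6 such elements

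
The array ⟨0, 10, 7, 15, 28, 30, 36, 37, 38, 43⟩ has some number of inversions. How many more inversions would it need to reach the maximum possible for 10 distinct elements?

Maximum inversions for 10 distinct elements is C(10, 2) = 10·9/2 = 45.
Current inversions — for each element, count later smaller elements:
0: 0
10: 1
7: 0
15: 0
28: 0
30: 0
36: 0
37: 0
38: 0
43: 0
Current total: 0 + 1 + 0 + 0 + 0 + 0 + 0 + 0 + 0 + 0 = 1
Shortfall: 45 − 1 = 44

44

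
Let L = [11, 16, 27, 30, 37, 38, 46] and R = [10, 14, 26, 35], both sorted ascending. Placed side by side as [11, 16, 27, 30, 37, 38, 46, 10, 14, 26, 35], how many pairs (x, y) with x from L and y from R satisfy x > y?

Take each right-half value and tally the left-half values above it:
r = 10: 11, 16, 27, 30, 37, 38, 46 → 7
r = 14: 16, 27, 30, 37, 38, 46 → 6
r = 26: 27, 30, 37, 38, 46 → 5
r = 35: 37, 38, 46 → 3
Cross-inversions: 7 + 6 + 5 + 3 = 21

There are 21 cross-inversions.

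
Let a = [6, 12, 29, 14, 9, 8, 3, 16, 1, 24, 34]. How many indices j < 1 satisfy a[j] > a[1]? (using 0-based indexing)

0

The element at index 1 is 12.
Elements before it: 6
None of them are larger than 12.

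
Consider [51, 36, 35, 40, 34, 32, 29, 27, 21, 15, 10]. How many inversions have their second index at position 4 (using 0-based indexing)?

4

The element at index 4 is 34.
Elements before it: 51, 36, 35, 40
Those larger than 34: 51, 36, 35, 40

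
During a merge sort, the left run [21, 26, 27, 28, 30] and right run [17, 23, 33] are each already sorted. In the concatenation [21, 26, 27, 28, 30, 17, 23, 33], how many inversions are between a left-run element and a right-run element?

Count, for every r in R, how many entries of L exceed r:
r = 17: 21, 26, 27, 28, 30 → 5
r = 23: 26, 27, 28, 30 → 4
r = 33: none → 0
Cross-inversions: 5 + 4 + 0 = 9

9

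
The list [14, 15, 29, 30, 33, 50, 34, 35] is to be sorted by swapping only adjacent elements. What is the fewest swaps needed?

2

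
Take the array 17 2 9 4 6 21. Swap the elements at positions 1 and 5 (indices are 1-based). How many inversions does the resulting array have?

Positions 1 and 5 hold 17 and 6; after swapping, the array is [6, 2, 9, 4, 17, 21].
Element-by-element contributions:
6: 2
2: 0
9: 1
4: 0
17: 0
21: 0
Sum: 2 + 0 + 1 + 0 + 0 + 0 = 3

3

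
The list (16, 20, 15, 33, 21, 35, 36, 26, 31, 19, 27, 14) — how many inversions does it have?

Sweep left to right; for each value list the smaller values that follow it:
16 → 15, 14 → 2
20 → 15, 19, 14 → 3
15 → 14 → 1
33 → 21, 26, 31, 19, 27, 14 → 6
21 → 19, 14 → 2
35 → 26, 31, 19, 27, 14 → 5
36 → 26, 31, 19, 27, 14 → 5
26 → 19, 14 → 2
31 → 19, 27, 14 → 3
19 → 14 → 1
27 → 14 → 1
14 → none → 0
Sum: 2 + 3 + 1 + 6 + 2 + 5 + 5 + 2 + 3 + 1 + 1 + 0 = 31

There are 31 out-of-order pairs.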